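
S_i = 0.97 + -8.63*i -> [0.97, -7.66, -16.29, -24.92, -33.55]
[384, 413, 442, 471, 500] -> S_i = 384 + 29*i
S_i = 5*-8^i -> [5, -40, 320, -2560, 20480]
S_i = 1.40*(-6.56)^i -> [1.4, -9.18, 60.25, -395.22, 2592.65]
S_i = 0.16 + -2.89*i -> [0.16, -2.73, -5.62, -8.51, -11.4]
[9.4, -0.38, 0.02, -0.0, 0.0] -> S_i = 9.40*(-0.04)^i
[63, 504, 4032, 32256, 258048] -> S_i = 63*8^i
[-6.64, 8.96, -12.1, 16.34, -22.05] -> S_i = -6.64*(-1.35)^i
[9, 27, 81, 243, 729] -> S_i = 9*3^i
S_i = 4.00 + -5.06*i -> [4.0, -1.06, -6.12, -11.18, -16.24]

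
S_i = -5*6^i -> [-5, -30, -180, -1080, -6480]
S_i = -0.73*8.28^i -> [-0.73, -6.04, -50.05, -414.39, -3431.19]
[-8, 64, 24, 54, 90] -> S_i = Random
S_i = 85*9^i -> [85, 765, 6885, 61965, 557685]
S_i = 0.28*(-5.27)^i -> [0.28, -1.48, 7.78, -40.98, 215.97]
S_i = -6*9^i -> [-6, -54, -486, -4374, -39366]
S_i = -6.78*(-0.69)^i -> [-6.78, 4.68, -3.23, 2.23, -1.54]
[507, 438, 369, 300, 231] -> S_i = 507 + -69*i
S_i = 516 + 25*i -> [516, 541, 566, 591, 616]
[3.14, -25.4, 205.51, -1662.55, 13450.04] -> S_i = 3.14*(-8.09)^i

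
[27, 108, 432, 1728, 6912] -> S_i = 27*4^i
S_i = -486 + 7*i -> [-486, -479, -472, -465, -458]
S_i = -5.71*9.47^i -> [-5.71, -54.07, -512.08, -4849.38, -45923.61]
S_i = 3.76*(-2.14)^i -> [3.76, -8.05, 17.22, -36.85, 78.86]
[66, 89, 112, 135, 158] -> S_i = 66 + 23*i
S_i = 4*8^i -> [4, 32, 256, 2048, 16384]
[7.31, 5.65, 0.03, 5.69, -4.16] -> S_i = Random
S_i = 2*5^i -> [2, 10, 50, 250, 1250]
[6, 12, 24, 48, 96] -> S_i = 6*2^i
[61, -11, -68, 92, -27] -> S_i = Random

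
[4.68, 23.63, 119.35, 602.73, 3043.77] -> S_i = 4.68*5.05^i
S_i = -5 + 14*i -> [-5, 9, 23, 37, 51]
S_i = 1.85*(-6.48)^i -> [1.85, -11.99, 77.68, -503.38, 3261.91]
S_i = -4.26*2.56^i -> [-4.26, -10.91, -27.92, -71.47, -182.97]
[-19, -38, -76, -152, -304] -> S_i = -19*2^i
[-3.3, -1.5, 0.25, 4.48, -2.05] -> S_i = Random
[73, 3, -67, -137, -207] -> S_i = 73 + -70*i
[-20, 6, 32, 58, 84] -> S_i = -20 + 26*i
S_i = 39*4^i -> [39, 156, 624, 2496, 9984]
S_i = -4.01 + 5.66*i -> [-4.01, 1.65, 7.31, 12.97, 18.63]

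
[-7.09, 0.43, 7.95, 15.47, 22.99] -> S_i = -7.09 + 7.52*i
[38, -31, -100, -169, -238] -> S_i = 38 + -69*i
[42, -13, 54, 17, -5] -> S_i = Random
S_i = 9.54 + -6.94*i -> [9.54, 2.6, -4.34, -11.28, -18.22]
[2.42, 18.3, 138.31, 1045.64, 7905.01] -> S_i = 2.42*7.56^i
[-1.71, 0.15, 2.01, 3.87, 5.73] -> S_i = -1.71 + 1.86*i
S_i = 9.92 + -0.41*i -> [9.92, 9.51, 9.1, 8.69, 8.28]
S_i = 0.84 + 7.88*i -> [0.84, 8.72, 16.6, 24.48, 32.36]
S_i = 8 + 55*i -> [8, 63, 118, 173, 228]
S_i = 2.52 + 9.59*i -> [2.52, 12.11, 21.7, 31.29, 40.88]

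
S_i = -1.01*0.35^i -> [-1.01, -0.35, -0.12, -0.04, -0.02]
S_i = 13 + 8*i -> [13, 21, 29, 37, 45]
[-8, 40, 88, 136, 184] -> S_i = -8 + 48*i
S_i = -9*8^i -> [-9, -72, -576, -4608, -36864]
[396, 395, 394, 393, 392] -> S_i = 396 + -1*i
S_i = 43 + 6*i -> [43, 49, 55, 61, 67]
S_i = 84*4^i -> [84, 336, 1344, 5376, 21504]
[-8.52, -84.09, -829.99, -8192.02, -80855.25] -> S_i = -8.52*9.87^i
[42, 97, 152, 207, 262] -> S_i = 42 + 55*i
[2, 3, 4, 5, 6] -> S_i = 2 + 1*i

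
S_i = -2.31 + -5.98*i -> [-2.31, -8.29, -14.27, -20.25, -26.23]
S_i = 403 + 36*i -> [403, 439, 475, 511, 547]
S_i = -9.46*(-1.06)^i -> [-9.46, 10.03, -10.63, 11.27, -11.94]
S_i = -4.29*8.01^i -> [-4.29, -34.36, -275.25, -2204.73, -17659.86]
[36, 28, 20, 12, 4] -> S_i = 36 + -8*i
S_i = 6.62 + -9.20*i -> [6.62, -2.58, -11.78, -20.98, -30.18]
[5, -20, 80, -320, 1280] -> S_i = 5*-4^i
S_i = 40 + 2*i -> [40, 42, 44, 46, 48]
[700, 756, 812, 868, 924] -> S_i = 700 + 56*i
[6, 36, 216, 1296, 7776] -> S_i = 6*6^i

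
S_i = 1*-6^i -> [1, -6, 36, -216, 1296]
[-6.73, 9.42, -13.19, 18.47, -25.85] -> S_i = -6.73*(-1.40)^i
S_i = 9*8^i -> [9, 72, 576, 4608, 36864]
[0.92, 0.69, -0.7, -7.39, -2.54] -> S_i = Random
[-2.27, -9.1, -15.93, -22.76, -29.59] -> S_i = -2.27 + -6.83*i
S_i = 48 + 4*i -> [48, 52, 56, 60, 64]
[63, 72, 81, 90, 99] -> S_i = 63 + 9*i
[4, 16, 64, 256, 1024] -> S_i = 4*4^i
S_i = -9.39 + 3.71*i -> [-9.39, -5.68, -1.97, 1.74, 5.45]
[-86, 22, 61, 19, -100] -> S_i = Random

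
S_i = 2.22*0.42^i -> [2.22, 0.93, 0.39, 0.16, 0.07]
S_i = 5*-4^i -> [5, -20, 80, -320, 1280]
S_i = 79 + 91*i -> [79, 170, 261, 352, 443]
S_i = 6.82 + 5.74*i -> [6.82, 12.56, 18.3, 24.04, 29.78]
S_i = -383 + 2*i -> [-383, -381, -379, -377, -375]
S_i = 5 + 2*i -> [5, 7, 9, 11, 13]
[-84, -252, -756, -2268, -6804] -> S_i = -84*3^i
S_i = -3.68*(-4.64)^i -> [-3.68, 17.08, -79.23, 367.62, -1705.77]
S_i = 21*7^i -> [21, 147, 1029, 7203, 50421]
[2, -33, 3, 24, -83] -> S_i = Random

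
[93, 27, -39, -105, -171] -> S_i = 93 + -66*i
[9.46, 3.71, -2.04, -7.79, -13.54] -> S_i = 9.46 + -5.75*i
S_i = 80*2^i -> [80, 160, 320, 640, 1280]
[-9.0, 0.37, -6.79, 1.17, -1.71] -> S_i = Random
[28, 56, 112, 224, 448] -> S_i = 28*2^i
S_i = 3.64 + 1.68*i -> [3.64, 5.32, 7.0, 8.68, 10.36]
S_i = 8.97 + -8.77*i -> [8.97, 0.2, -8.57, -17.34, -26.11]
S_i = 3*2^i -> [3, 6, 12, 24, 48]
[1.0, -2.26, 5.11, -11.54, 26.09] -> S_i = 1.00*(-2.26)^i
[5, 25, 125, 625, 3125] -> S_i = 5*5^i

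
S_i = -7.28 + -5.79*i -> [-7.28, -13.07, -18.86, -24.65, -30.44]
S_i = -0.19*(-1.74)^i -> [-0.19, 0.33, -0.58, 1.0, -1.74]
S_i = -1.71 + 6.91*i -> [-1.71, 5.2, 12.11, 19.02, 25.93]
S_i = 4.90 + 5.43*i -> [4.9, 10.33, 15.76, 21.19, 26.62]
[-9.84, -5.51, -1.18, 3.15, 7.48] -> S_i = -9.84 + 4.33*i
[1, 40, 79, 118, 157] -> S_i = 1 + 39*i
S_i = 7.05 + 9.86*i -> [7.05, 16.91, 26.77, 36.63, 46.49]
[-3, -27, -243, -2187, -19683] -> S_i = -3*9^i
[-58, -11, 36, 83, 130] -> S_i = -58 + 47*i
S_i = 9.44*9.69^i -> [9.44, 91.47, 886.38, 8589.01, 83227.55]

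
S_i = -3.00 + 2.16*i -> [-3.0, -0.84, 1.32, 3.48, 5.64]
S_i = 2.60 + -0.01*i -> [2.6, 2.59, 2.58, 2.57, 2.56]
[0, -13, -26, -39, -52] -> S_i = 0 + -13*i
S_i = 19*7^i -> [19, 133, 931, 6517, 45619]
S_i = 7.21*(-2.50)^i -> [7.21, -18.02, 45.06, -112.66, 281.64]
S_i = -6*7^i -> [-6, -42, -294, -2058, -14406]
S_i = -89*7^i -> [-89, -623, -4361, -30527, -213689]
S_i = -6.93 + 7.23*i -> [-6.93, 0.3, 7.53, 14.76, 21.99]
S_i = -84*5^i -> [-84, -420, -2100, -10500, -52500]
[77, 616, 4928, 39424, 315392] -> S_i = 77*8^i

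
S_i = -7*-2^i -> [-7, 14, -28, 56, -112]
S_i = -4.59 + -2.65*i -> [-4.59, -7.24, -9.89, -12.54, -15.19]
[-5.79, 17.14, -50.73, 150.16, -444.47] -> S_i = -5.79*(-2.96)^i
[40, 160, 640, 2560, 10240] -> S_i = 40*4^i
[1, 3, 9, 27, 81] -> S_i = 1*3^i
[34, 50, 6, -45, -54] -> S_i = Random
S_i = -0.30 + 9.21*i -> [-0.3, 8.91, 18.12, 27.33, 36.54]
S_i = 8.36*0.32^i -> [8.36, 2.68, 0.86, 0.27, 0.09]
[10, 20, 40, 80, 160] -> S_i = 10*2^i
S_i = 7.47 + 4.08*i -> [7.47, 11.55, 15.63, 19.71, 23.79]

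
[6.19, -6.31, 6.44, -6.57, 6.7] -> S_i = 6.19*(-1.02)^i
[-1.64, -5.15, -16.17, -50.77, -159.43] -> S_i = -1.64*3.14^i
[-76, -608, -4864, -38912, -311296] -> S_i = -76*8^i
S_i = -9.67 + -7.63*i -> [-9.67, -17.3, -24.93, -32.56, -40.19]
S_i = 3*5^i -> [3, 15, 75, 375, 1875]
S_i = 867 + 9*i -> [867, 876, 885, 894, 903]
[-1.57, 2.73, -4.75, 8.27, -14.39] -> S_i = -1.57*(-1.74)^i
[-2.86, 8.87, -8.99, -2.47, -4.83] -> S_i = Random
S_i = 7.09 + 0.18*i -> [7.09, 7.27, 7.45, 7.63, 7.81]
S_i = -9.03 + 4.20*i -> [-9.03, -4.83, -0.63, 3.57, 7.77]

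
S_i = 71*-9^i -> [71, -639, 5751, -51759, 465831]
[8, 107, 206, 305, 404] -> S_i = 8 + 99*i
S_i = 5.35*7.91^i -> [5.35, 42.32, 334.74, 2647.79, 20944.0]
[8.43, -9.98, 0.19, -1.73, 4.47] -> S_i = Random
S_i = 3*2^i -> [3, 6, 12, 24, 48]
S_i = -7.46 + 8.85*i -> [-7.46, 1.39, 10.24, 19.09, 27.94]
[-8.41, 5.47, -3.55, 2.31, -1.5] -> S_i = -8.41*(-0.65)^i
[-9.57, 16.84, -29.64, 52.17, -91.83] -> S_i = -9.57*(-1.76)^i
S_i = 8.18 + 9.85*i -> [8.18, 18.03, 27.88, 37.73, 47.58]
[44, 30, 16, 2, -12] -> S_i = 44 + -14*i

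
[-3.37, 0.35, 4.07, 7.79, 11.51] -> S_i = -3.37 + 3.72*i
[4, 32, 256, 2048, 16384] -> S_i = 4*8^i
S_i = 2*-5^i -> [2, -10, 50, -250, 1250]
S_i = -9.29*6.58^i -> [-9.29, -61.13, -402.22, -2646.63, -17414.83]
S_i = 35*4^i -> [35, 140, 560, 2240, 8960]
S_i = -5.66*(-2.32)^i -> [-5.66, 13.13, -30.46, 70.68, -163.97]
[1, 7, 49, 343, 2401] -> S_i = 1*7^i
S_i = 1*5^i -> [1, 5, 25, 125, 625]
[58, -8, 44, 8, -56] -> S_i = Random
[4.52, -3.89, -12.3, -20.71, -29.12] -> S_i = 4.52 + -8.41*i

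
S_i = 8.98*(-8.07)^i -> [8.98, -72.47, 584.82, -4719.51, 38086.45]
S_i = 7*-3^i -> [7, -21, 63, -189, 567]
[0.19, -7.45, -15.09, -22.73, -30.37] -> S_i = 0.19 + -7.64*i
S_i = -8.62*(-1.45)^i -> [-8.62, 12.5, -18.12, 26.28, -38.1]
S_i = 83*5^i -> [83, 415, 2075, 10375, 51875]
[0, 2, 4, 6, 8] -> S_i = 0 + 2*i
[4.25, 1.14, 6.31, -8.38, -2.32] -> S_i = Random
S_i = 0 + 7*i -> [0, 7, 14, 21, 28]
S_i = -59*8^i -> [-59, -472, -3776, -30208, -241664]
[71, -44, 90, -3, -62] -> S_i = Random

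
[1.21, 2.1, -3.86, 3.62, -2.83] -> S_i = Random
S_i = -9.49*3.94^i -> [-9.49, -37.39, -147.32, -580.44, -2286.92]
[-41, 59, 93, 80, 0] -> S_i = Random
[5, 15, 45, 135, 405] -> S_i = 5*3^i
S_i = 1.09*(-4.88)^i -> [1.09, -5.32, 25.96, -126.67, 618.17]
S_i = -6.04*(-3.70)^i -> [-6.04, 22.35, -82.69, 305.94, -1131.99]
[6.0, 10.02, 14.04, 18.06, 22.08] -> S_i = 6.00 + 4.02*i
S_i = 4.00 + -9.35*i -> [4.0, -5.35, -14.7, -24.05, -33.4]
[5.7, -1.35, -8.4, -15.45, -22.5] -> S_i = 5.70 + -7.05*i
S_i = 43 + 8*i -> [43, 51, 59, 67, 75]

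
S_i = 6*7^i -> [6, 42, 294, 2058, 14406]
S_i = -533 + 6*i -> [-533, -527, -521, -515, -509]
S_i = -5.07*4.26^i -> [-5.07, -21.6, -92.01, -391.96, -1669.73]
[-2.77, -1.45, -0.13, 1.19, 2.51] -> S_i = -2.77 + 1.32*i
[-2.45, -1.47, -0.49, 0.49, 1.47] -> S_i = -2.45 + 0.98*i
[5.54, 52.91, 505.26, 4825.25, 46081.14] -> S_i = 5.54*9.55^i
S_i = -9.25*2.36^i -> [-9.25, -21.83, -51.52, -121.58, -286.94]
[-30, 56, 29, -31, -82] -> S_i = Random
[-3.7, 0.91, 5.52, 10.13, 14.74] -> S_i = -3.70 + 4.61*i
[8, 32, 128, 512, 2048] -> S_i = 8*4^i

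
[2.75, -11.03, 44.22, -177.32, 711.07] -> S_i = 2.75*(-4.01)^i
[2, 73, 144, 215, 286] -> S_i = 2 + 71*i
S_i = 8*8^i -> [8, 64, 512, 4096, 32768]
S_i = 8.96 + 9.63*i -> [8.96, 18.59, 28.22, 37.85, 47.48]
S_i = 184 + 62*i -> [184, 246, 308, 370, 432]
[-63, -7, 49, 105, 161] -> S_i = -63 + 56*i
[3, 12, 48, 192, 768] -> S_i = 3*4^i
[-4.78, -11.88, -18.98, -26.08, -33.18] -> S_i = -4.78 + -7.10*i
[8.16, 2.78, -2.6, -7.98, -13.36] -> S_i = 8.16 + -5.38*i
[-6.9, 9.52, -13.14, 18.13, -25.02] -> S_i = -6.90*(-1.38)^i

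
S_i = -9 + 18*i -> [-9, 9, 27, 45, 63]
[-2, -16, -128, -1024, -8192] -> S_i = -2*8^i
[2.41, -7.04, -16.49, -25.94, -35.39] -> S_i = 2.41 + -9.45*i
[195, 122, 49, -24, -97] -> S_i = 195 + -73*i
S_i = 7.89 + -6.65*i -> [7.89, 1.24, -5.41, -12.06, -18.71]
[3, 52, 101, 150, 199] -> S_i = 3 + 49*i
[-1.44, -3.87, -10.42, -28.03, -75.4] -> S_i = -1.44*2.69^i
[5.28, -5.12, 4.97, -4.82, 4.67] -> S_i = 5.28*(-0.97)^i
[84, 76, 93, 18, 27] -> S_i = Random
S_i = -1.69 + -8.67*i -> [-1.69, -10.36, -19.03, -27.7, -36.37]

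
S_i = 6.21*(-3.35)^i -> [6.21, -20.8, 69.69, -233.47, 782.12]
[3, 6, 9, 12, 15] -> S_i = 3 + 3*i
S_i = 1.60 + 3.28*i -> [1.6, 4.88, 8.16, 11.44, 14.72]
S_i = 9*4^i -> [9, 36, 144, 576, 2304]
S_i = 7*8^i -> [7, 56, 448, 3584, 28672]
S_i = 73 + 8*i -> [73, 81, 89, 97, 105]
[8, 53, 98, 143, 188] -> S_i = 8 + 45*i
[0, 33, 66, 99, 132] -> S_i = 0 + 33*i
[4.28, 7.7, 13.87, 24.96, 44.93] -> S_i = 4.28*1.80^i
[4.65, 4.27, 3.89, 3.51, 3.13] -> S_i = 4.65 + -0.38*i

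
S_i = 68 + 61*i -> [68, 129, 190, 251, 312]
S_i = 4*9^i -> [4, 36, 324, 2916, 26244]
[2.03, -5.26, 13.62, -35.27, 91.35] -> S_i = 2.03*(-2.59)^i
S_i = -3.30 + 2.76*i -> [-3.3, -0.54, 2.22, 4.98, 7.74]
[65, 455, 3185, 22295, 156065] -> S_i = 65*7^i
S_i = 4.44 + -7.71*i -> [4.44, -3.27, -10.98, -18.69, -26.4]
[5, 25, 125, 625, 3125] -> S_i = 5*5^i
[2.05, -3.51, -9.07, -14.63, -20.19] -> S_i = 2.05 + -5.56*i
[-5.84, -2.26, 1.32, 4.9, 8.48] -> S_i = -5.84 + 3.58*i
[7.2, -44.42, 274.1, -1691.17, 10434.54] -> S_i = 7.20*(-6.17)^i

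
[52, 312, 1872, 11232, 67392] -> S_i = 52*6^i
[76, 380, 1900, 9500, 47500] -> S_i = 76*5^i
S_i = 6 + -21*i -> [6, -15, -36, -57, -78]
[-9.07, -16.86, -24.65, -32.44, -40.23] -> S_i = -9.07 + -7.79*i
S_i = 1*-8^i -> [1, -8, 64, -512, 4096]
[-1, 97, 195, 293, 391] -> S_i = -1 + 98*i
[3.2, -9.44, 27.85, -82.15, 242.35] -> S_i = 3.20*(-2.95)^i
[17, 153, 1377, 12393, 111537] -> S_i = 17*9^i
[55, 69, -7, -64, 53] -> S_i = Random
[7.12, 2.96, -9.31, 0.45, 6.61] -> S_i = Random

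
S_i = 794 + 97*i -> [794, 891, 988, 1085, 1182]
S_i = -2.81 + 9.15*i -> [-2.81, 6.34, 15.49, 24.64, 33.79]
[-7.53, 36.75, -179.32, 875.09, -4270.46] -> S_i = -7.53*(-4.88)^i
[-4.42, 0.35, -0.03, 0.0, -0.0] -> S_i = -4.42*(-0.08)^i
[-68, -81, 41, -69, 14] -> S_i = Random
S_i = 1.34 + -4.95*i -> [1.34, -3.61, -8.56, -13.51, -18.46]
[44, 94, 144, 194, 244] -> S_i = 44 + 50*i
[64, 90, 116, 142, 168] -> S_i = 64 + 26*i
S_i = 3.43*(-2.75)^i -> [3.43, -9.43, 25.94, -71.33, 196.17]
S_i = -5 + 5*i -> [-5, 0, 5, 10, 15]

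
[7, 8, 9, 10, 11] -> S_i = 7 + 1*i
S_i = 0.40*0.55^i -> [0.4, 0.22, 0.12, 0.07, 0.04]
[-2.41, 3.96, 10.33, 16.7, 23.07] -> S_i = -2.41 + 6.37*i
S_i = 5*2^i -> [5, 10, 20, 40, 80]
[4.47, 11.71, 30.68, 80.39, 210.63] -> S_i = 4.47*2.62^i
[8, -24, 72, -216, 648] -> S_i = 8*-3^i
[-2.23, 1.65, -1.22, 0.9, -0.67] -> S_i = -2.23*(-0.74)^i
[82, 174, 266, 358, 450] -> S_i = 82 + 92*i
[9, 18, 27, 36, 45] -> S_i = 9 + 9*i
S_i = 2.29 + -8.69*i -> [2.29, -6.4, -15.09, -23.78, -32.47]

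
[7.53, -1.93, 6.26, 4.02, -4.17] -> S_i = Random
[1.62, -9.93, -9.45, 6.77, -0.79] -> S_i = Random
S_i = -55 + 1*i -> [-55, -54, -53, -52, -51]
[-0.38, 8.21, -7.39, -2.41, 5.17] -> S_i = Random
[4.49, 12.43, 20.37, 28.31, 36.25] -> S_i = 4.49 + 7.94*i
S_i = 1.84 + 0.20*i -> [1.84, 2.04, 2.24, 2.44, 2.64]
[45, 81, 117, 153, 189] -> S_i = 45 + 36*i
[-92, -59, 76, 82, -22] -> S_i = Random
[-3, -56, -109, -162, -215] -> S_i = -3 + -53*i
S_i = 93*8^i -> [93, 744, 5952, 47616, 380928]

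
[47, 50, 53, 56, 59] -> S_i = 47 + 3*i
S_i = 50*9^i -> [50, 450, 4050, 36450, 328050]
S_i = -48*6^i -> [-48, -288, -1728, -10368, -62208]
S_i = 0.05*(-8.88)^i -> [0.05, -0.44, 3.94, -35.01, 310.9]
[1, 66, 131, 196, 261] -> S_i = 1 + 65*i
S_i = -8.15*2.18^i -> [-8.15, -17.77, -38.73, -84.44, -184.07]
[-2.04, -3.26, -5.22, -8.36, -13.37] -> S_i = -2.04*1.60^i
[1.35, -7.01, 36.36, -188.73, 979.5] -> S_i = 1.35*(-5.19)^i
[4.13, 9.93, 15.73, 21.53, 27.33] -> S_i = 4.13 + 5.80*i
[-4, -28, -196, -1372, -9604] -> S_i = -4*7^i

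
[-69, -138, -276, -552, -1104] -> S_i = -69*2^i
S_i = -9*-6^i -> [-9, 54, -324, 1944, -11664]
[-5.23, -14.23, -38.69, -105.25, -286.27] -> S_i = -5.23*2.72^i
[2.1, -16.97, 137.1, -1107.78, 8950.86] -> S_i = 2.10*(-8.08)^i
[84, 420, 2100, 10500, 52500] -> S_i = 84*5^i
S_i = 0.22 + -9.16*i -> [0.22, -8.94, -18.1, -27.26, -36.42]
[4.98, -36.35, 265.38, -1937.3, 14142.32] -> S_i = 4.98*(-7.30)^i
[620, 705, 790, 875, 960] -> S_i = 620 + 85*i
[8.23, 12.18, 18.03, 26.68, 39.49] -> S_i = 8.23*1.48^i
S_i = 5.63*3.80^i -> [5.63, 21.39, 81.3, 308.93, 1173.93]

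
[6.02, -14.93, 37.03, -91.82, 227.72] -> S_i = 6.02*(-2.48)^i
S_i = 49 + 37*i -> [49, 86, 123, 160, 197]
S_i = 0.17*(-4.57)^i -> [0.17, -0.78, 3.55, -16.23, 74.15]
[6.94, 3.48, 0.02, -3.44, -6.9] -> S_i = 6.94 + -3.46*i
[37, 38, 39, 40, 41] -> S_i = 37 + 1*i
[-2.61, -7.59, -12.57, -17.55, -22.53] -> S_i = -2.61 + -4.98*i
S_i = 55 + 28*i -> [55, 83, 111, 139, 167]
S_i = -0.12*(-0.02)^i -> [-0.12, 0.0, -0.0, 0.0, -0.0]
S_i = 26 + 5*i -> [26, 31, 36, 41, 46]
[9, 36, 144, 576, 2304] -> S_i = 9*4^i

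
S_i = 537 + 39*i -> [537, 576, 615, 654, 693]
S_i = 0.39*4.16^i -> [0.39, 1.62, 6.75, 28.08, 116.8]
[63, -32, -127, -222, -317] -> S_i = 63 + -95*i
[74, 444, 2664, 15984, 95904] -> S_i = 74*6^i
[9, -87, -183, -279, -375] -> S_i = 9 + -96*i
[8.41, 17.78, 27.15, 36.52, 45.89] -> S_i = 8.41 + 9.37*i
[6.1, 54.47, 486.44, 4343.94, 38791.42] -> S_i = 6.10*8.93^i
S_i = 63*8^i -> [63, 504, 4032, 32256, 258048]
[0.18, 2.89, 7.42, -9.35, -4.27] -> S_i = Random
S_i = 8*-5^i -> [8, -40, 200, -1000, 5000]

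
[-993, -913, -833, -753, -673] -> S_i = -993 + 80*i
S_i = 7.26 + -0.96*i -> [7.26, 6.3, 5.34, 4.38, 3.42]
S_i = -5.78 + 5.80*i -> [-5.78, 0.02, 5.82, 11.62, 17.42]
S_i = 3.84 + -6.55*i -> [3.84, -2.71, -9.26, -15.81, -22.36]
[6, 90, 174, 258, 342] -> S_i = 6 + 84*i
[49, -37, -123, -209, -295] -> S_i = 49 + -86*i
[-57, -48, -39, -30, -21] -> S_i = -57 + 9*i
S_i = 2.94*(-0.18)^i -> [2.94, -0.53, 0.1, -0.02, 0.0]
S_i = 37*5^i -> [37, 185, 925, 4625, 23125]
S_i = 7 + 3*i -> [7, 10, 13, 16, 19]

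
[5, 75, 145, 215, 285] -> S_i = 5 + 70*i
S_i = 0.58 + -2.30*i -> [0.58, -1.72, -4.02, -6.32, -8.62]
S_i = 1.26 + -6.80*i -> [1.26, -5.54, -12.34, -19.14, -25.94]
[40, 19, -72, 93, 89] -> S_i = Random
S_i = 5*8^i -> [5, 40, 320, 2560, 20480]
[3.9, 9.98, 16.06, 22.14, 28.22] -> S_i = 3.90 + 6.08*i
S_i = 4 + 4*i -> [4, 8, 12, 16, 20]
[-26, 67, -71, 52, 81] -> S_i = Random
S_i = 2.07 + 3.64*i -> [2.07, 5.71, 9.35, 12.99, 16.63]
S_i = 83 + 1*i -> [83, 84, 85, 86, 87]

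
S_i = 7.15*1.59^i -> [7.15, 11.37, 18.08, 28.74, 45.7]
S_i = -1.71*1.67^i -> [-1.71, -2.86, -4.77, -7.96, -13.3]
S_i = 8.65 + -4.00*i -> [8.65, 4.65, 0.65, -3.35, -7.35]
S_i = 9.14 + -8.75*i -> [9.14, 0.39, -8.36, -17.11, -25.86]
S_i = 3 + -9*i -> [3, -6, -15, -24, -33]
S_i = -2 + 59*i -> [-2, 57, 116, 175, 234]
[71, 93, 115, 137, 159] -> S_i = 71 + 22*i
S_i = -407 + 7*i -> [-407, -400, -393, -386, -379]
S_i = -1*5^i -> [-1, -5, -25, -125, -625]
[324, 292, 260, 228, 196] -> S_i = 324 + -32*i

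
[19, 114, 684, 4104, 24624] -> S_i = 19*6^i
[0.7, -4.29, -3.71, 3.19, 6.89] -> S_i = Random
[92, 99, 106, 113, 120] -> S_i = 92 + 7*i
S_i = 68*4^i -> [68, 272, 1088, 4352, 17408]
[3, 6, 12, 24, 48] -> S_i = 3*2^i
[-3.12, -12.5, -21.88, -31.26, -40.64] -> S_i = -3.12 + -9.38*i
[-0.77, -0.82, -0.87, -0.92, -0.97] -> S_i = -0.77*1.06^i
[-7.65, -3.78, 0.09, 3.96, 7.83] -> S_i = -7.65 + 3.87*i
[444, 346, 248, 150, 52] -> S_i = 444 + -98*i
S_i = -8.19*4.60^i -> [-8.19, -37.67, -173.3, -797.18, -3667.04]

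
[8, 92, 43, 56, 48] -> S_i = Random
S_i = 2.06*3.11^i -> [2.06, 6.41, 19.92, 61.97, 192.71]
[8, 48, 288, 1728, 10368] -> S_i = 8*6^i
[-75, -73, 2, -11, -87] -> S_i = Random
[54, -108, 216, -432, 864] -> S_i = 54*-2^i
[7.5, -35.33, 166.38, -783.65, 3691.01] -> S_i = 7.50*(-4.71)^i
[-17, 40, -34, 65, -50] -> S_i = Random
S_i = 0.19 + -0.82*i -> [0.19, -0.63, -1.45, -2.27, -3.09]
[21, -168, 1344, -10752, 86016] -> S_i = 21*-8^i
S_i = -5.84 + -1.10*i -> [-5.84, -6.94, -8.04, -9.14, -10.24]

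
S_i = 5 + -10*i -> [5, -5, -15, -25, -35]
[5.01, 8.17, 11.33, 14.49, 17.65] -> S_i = 5.01 + 3.16*i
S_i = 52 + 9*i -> [52, 61, 70, 79, 88]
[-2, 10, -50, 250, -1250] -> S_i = -2*-5^i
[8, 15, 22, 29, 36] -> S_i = 8 + 7*i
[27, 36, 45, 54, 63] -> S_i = 27 + 9*i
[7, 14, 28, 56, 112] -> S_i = 7*2^i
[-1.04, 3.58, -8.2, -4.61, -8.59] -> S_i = Random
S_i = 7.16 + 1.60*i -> [7.16, 8.76, 10.36, 11.96, 13.56]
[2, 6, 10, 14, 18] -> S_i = 2 + 4*i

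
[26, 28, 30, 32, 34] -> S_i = 26 + 2*i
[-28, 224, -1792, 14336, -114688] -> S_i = -28*-8^i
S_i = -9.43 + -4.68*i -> [-9.43, -14.11, -18.79, -23.47, -28.15]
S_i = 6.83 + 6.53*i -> [6.83, 13.36, 19.89, 26.42, 32.95]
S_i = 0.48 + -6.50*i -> [0.48, -6.02, -12.52, -19.02, -25.52]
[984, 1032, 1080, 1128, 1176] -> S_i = 984 + 48*i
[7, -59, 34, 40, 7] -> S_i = Random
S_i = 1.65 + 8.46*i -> [1.65, 10.11, 18.57, 27.03, 35.49]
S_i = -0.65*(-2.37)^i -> [-0.65, 1.54, -3.65, 8.65, -20.51]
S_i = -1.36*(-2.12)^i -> [-1.36, 2.88, -6.11, 12.96, -27.47]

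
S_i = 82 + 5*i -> [82, 87, 92, 97, 102]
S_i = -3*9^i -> [-3, -27, -243, -2187, -19683]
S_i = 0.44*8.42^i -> [0.44, 3.7, 31.19, 262.66, 2211.57]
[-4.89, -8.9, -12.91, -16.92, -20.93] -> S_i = -4.89 + -4.01*i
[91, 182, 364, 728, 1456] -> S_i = 91*2^i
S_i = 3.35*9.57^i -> [3.35, 32.06, 306.81, 2936.17, 28099.11]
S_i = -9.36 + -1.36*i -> [-9.36, -10.72, -12.08, -13.44, -14.8]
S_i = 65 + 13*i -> [65, 78, 91, 104, 117]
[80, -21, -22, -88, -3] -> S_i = Random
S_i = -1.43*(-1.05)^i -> [-1.43, 1.5, -1.58, 1.66, -1.74]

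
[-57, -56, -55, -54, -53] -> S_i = -57 + 1*i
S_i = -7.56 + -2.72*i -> [-7.56, -10.28, -13.0, -15.72, -18.44]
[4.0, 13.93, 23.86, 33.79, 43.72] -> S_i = 4.00 + 9.93*i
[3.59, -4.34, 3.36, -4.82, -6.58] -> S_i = Random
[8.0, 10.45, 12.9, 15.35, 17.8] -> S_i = 8.00 + 2.45*i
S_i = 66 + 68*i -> [66, 134, 202, 270, 338]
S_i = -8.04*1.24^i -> [-8.04, -9.97, -12.36, -15.33, -19.01]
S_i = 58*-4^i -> [58, -232, 928, -3712, 14848]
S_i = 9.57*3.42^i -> [9.57, 32.73, 111.93, 382.82, 1309.23]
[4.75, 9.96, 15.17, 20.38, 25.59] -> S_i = 4.75 + 5.21*i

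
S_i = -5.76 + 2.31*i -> [-5.76, -3.45, -1.14, 1.17, 3.48]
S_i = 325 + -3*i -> [325, 322, 319, 316, 313]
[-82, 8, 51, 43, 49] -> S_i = Random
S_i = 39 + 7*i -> [39, 46, 53, 60, 67]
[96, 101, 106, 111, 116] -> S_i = 96 + 5*i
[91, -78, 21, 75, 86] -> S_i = Random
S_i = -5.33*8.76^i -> [-5.33, -46.69, -409.01, -3582.94, -31386.55]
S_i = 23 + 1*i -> [23, 24, 25, 26, 27]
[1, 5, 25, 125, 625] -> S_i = 1*5^i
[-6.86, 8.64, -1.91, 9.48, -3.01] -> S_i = Random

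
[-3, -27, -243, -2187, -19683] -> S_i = -3*9^i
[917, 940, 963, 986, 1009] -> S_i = 917 + 23*i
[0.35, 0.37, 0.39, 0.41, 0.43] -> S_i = 0.35*1.05^i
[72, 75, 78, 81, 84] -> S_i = 72 + 3*i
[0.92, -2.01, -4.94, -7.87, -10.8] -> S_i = 0.92 + -2.93*i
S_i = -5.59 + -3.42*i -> [-5.59, -9.01, -12.43, -15.85, -19.27]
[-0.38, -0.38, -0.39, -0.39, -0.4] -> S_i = -0.38*1.01^i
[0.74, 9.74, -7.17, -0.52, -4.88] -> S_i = Random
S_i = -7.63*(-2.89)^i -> [-7.63, 22.05, -63.73, 184.17, -532.25]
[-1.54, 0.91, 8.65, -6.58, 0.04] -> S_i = Random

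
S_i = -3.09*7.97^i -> [-3.09, -24.63, -196.28, -1564.35, -12467.86]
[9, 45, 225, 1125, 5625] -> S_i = 9*5^i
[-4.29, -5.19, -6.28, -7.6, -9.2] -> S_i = -4.29*1.21^i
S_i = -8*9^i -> [-8, -72, -648, -5832, -52488]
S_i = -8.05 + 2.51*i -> [-8.05, -5.54, -3.03, -0.52, 1.99]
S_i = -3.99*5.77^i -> [-3.99, -23.02, -132.84, -766.48, -4422.58]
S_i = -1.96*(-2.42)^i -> [-1.96, 4.74, -11.48, 27.78, -67.22]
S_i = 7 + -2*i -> [7, 5, 3, 1, -1]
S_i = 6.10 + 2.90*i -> [6.1, 9.0, 11.9, 14.8, 17.7]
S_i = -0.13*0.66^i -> [-0.13, -0.09, -0.06, -0.04, -0.02]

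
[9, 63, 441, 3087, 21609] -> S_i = 9*7^i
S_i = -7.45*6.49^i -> [-7.45, -48.35, -313.79, -2036.53, -13217.07]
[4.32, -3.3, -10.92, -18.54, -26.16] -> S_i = 4.32 + -7.62*i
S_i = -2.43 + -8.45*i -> [-2.43, -10.88, -19.33, -27.78, -36.23]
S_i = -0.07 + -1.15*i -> [-0.07, -1.22, -2.37, -3.52, -4.67]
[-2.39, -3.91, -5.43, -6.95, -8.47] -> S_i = -2.39 + -1.52*i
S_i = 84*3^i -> [84, 252, 756, 2268, 6804]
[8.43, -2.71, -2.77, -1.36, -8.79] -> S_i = Random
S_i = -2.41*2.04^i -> [-2.41, -4.92, -10.03, -20.46, -41.74]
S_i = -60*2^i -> [-60, -120, -240, -480, -960]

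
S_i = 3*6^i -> [3, 18, 108, 648, 3888]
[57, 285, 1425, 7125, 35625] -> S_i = 57*5^i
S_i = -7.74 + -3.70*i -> [-7.74, -11.44, -15.14, -18.84, -22.54]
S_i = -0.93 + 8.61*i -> [-0.93, 7.68, 16.29, 24.9, 33.51]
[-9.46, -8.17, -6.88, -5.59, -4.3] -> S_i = -9.46 + 1.29*i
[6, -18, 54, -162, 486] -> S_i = 6*-3^i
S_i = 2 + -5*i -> [2, -3, -8, -13, -18]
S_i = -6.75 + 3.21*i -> [-6.75, -3.54, -0.33, 2.88, 6.09]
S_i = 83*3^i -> [83, 249, 747, 2241, 6723]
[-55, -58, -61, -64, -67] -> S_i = -55 + -3*i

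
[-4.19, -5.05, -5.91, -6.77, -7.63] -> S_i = -4.19 + -0.86*i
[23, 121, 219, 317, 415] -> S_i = 23 + 98*i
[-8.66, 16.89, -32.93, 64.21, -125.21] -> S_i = -8.66*(-1.95)^i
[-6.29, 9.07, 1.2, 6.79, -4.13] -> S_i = Random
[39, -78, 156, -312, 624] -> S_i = 39*-2^i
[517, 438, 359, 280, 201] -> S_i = 517 + -79*i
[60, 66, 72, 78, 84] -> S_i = 60 + 6*i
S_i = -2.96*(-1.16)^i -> [-2.96, 3.43, -3.98, 4.62, -5.36]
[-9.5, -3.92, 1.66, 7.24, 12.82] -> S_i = -9.50 + 5.58*i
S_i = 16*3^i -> [16, 48, 144, 432, 1296]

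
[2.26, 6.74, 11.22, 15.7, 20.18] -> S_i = 2.26 + 4.48*i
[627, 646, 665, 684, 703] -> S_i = 627 + 19*i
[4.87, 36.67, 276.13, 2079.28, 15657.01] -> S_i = 4.87*7.53^i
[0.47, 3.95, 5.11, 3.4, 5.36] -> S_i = Random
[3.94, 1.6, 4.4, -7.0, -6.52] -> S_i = Random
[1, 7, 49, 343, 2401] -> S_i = 1*7^i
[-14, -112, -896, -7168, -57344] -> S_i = -14*8^i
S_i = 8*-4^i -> [8, -32, 128, -512, 2048]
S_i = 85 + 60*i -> [85, 145, 205, 265, 325]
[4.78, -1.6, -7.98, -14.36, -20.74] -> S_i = 4.78 + -6.38*i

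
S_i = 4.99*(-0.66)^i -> [4.99, -3.29, 2.17, -1.43, 0.95]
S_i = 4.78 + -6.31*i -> [4.78, -1.53, -7.84, -14.15, -20.46]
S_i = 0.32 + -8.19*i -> [0.32, -7.87, -16.06, -24.25, -32.44]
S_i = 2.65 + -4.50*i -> [2.65, -1.85, -6.35, -10.85, -15.35]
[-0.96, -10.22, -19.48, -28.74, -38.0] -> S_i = -0.96 + -9.26*i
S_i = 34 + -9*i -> [34, 25, 16, 7, -2]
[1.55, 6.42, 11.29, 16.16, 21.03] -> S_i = 1.55 + 4.87*i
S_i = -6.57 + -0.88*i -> [-6.57, -7.45, -8.33, -9.21, -10.09]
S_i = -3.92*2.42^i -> [-3.92, -9.49, -22.96, -55.56, -134.45]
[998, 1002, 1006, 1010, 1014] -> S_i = 998 + 4*i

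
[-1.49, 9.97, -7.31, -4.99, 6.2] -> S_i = Random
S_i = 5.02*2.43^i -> [5.02, 12.2, 29.64, 72.03, 175.04]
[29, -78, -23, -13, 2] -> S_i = Random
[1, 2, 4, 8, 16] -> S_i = 1*2^i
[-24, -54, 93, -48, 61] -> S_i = Random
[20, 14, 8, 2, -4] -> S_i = 20 + -6*i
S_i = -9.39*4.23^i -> [-9.39, -39.72, -168.01, -710.7, -3006.26]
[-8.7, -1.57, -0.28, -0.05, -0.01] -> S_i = -8.70*0.18^i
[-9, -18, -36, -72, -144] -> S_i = -9*2^i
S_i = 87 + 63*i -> [87, 150, 213, 276, 339]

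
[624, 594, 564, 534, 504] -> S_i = 624 + -30*i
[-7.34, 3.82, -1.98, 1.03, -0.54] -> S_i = -7.34*(-0.52)^i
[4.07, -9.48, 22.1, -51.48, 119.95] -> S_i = 4.07*(-2.33)^i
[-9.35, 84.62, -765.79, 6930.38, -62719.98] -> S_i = -9.35*(-9.05)^i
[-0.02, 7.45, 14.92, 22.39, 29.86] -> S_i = -0.02 + 7.47*i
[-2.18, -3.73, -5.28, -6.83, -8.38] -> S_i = -2.18 + -1.55*i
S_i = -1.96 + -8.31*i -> [-1.96, -10.27, -18.58, -26.89, -35.2]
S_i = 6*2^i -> [6, 12, 24, 48, 96]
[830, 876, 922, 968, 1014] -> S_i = 830 + 46*i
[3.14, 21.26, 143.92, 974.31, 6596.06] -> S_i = 3.14*6.77^i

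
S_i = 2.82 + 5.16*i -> [2.82, 7.98, 13.14, 18.3, 23.46]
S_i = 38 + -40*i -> [38, -2, -42, -82, -122]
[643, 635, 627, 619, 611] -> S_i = 643 + -8*i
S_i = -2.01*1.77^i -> [-2.01, -3.56, -6.3, -11.15, -19.73]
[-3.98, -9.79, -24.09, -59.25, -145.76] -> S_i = -3.98*2.46^i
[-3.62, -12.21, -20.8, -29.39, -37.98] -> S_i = -3.62 + -8.59*i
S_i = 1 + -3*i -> [1, -2, -5, -8, -11]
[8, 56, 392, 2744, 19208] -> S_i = 8*7^i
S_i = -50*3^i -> [-50, -150, -450, -1350, -4050]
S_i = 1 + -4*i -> [1, -3, -7, -11, -15]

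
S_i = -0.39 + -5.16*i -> [-0.39, -5.55, -10.71, -15.87, -21.03]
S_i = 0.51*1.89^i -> [0.51, 0.96, 1.82, 3.44, 6.51]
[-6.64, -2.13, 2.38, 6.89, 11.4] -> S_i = -6.64 + 4.51*i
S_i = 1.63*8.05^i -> [1.63, 13.12, 105.63, 850.31, 6844.96]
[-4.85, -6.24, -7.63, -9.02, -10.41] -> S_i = -4.85 + -1.39*i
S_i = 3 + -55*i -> [3, -52, -107, -162, -217]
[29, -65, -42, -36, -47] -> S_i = Random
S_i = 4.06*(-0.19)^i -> [4.06, -0.77, 0.15, -0.03, 0.01]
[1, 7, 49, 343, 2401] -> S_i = 1*7^i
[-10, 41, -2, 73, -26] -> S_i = Random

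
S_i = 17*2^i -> [17, 34, 68, 136, 272]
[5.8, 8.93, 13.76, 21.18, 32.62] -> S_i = 5.80*1.54^i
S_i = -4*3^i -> [-4, -12, -36, -108, -324]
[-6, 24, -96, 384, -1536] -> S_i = -6*-4^i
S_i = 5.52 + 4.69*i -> [5.52, 10.21, 14.9, 19.59, 24.28]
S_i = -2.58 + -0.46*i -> [-2.58, -3.04, -3.5, -3.96, -4.42]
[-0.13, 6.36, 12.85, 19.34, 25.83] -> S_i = -0.13 + 6.49*i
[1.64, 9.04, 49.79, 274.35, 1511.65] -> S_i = 1.64*5.51^i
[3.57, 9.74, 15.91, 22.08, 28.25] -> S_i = 3.57 + 6.17*i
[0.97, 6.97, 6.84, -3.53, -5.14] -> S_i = Random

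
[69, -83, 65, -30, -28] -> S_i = Random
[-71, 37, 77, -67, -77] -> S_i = Random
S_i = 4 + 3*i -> [4, 7, 10, 13, 16]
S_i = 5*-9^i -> [5, -45, 405, -3645, 32805]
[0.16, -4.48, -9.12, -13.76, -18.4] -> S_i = 0.16 + -4.64*i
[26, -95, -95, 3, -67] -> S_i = Random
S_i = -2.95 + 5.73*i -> [-2.95, 2.78, 8.51, 14.24, 19.97]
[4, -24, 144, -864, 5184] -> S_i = 4*-6^i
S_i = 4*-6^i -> [4, -24, 144, -864, 5184]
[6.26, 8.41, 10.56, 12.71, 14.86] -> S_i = 6.26 + 2.15*i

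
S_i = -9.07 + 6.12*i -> [-9.07, -2.95, 3.17, 9.29, 15.41]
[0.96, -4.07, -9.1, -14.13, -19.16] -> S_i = 0.96 + -5.03*i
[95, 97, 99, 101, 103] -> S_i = 95 + 2*i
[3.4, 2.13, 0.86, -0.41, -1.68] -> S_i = 3.40 + -1.27*i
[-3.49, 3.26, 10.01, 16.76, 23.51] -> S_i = -3.49 + 6.75*i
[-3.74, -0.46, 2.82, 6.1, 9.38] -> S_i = -3.74 + 3.28*i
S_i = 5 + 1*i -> [5, 6, 7, 8, 9]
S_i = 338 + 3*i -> [338, 341, 344, 347, 350]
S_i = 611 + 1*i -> [611, 612, 613, 614, 615]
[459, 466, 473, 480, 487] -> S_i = 459 + 7*i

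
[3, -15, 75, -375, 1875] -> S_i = 3*-5^i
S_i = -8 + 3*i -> [-8, -5, -2, 1, 4]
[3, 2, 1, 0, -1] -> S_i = 3 + -1*i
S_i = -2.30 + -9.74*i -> [-2.3, -12.04, -21.78, -31.52, -41.26]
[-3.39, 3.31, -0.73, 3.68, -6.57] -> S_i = Random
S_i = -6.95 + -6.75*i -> [-6.95, -13.7, -20.45, -27.2, -33.95]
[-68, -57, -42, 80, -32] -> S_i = Random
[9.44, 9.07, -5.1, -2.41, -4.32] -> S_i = Random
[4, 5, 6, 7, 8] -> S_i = 4 + 1*i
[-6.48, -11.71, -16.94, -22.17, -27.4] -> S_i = -6.48 + -5.23*i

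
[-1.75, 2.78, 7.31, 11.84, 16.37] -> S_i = -1.75 + 4.53*i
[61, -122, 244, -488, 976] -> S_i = 61*-2^i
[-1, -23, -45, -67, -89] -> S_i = -1 + -22*i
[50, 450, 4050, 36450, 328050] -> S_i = 50*9^i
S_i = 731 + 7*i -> [731, 738, 745, 752, 759]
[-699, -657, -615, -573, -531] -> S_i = -699 + 42*i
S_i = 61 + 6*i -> [61, 67, 73, 79, 85]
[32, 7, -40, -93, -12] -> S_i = Random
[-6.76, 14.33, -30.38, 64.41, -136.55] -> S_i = -6.76*(-2.12)^i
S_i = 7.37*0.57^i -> [7.37, 4.2, 2.39, 1.36, 0.78]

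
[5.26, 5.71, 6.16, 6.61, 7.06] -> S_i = 5.26 + 0.45*i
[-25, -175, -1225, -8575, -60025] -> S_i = -25*7^i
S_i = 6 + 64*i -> [6, 70, 134, 198, 262]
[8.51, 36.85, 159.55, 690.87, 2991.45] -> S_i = 8.51*4.33^i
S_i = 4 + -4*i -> [4, 0, -4, -8, -12]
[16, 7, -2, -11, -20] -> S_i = 16 + -9*i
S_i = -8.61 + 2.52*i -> [-8.61, -6.09, -3.57, -1.05, 1.47]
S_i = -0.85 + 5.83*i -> [-0.85, 4.98, 10.81, 16.64, 22.47]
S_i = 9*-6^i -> [9, -54, 324, -1944, 11664]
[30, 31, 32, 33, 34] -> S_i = 30 + 1*i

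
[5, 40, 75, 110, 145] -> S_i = 5 + 35*i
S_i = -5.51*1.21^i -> [-5.51, -6.67, -8.07, -9.76, -11.81]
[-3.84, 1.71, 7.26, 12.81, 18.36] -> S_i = -3.84 + 5.55*i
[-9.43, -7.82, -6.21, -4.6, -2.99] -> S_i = -9.43 + 1.61*i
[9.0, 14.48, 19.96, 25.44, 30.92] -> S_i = 9.00 + 5.48*i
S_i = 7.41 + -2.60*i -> [7.41, 4.81, 2.21, -0.39, -2.99]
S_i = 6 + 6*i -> [6, 12, 18, 24, 30]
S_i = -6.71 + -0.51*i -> [-6.71, -7.22, -7.73, -8.24, -8.75]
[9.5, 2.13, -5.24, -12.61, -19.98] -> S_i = 9.50 + -7.37*i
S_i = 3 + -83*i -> [3, -80, -163, -246, -329]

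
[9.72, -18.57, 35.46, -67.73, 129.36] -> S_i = 9.72*(-1.91)^i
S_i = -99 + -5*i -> [-99, -104, -109, -114, -119]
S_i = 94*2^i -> [94, 188, 376, 752, 1504]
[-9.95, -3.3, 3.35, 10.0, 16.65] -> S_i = -9.95 + 6.65*i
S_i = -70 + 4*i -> [-70, -66, -62, -58, -54]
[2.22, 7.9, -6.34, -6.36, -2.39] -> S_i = Random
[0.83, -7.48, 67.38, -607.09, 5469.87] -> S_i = 0.83*(-9.01)^i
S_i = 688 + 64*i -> [688, 752, 816, 880, 944]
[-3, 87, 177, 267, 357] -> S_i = -3 + 90*i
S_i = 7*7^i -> [7, 49, 343, 2401, 16807]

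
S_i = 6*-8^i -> [6, -48, 384, -3072, 24576]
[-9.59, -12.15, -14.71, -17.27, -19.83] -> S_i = -9.59 + -2.56*i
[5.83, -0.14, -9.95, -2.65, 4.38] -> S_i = Random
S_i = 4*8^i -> [4, 32, 256, 2048, 16384]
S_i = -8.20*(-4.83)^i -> [-8.2, 39.61, -191.3, 923.96, -4462.75]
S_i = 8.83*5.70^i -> [8.83, 50.33, 286.89, 1635.25, 9320.95]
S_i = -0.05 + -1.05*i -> [-0.05, -1.1, -2.15, -3.2, -4.25]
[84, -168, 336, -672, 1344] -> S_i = 84*-2^i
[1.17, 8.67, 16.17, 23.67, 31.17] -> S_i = 1.17 + 7.50*i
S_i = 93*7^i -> [93, 651, 4557, 31899, 223293]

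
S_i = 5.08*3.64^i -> [5.08, 18.49, 67.31, 245.0, 891.8]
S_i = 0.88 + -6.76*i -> [0.88, -5.88, -12.64, -19.4, -26.16]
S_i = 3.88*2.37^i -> [3.88, 9.2, 21.79, 51.65, 122.41]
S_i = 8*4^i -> [8, 32, 128, 512, 2048]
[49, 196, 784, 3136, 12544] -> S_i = 49*4^i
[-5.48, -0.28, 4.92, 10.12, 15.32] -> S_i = -5.48 + 5.20*i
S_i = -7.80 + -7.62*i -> [-7.8, -15.42, -23.04, -30.66, -38.28]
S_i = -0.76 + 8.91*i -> [-0.76, 8.15, 17.06, 25.97, 34.88]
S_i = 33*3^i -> [33, 99, 297, 891, 2673]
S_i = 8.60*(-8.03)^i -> [8.6, -69.06, 554.54, -4452.92, 35756.96]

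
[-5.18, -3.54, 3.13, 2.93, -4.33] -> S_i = Random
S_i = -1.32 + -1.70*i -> [-1.32, -3.02, -4.72, -6.42, -8.12]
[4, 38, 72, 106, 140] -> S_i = 4 + 34*i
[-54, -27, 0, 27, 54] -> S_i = -54 + 27*i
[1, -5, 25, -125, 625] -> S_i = 1*-5^i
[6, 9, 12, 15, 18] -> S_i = 6 + 3*i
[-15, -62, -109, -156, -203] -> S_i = -15 + -47*i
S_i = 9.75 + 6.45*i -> [9.75, 16.2, 22.65, 29.1, 35.55]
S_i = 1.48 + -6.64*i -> [1.48, -5.16, -11.8, -18.44, -25.08]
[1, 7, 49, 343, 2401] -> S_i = 1*7^i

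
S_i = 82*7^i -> [82, 574, 4018, 28126, 196882]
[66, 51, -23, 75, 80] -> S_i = Random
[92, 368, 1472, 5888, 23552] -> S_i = 92*4^i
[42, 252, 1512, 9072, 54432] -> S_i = 42*6^i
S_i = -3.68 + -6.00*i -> [-3.68, -9.68, -15.68, -21.68, -27.68]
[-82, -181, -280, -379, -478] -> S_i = -82 + -99*i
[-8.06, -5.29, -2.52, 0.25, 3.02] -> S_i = -8.06 + 2.77*i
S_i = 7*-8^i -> [7, -56, 448, -3584, 28672]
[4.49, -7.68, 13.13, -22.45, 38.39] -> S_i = 4.49*(-1.71)^i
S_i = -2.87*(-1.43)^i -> [-2.87, 4.1, -5.87, 8.39, -12.0]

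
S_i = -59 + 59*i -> [-59, 0, 59, 118, 177]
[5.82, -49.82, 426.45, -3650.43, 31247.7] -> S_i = 5.82*(-8.56)^i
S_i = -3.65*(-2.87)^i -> [-3.65, 10.48, -30.06, 86.29, -247.64]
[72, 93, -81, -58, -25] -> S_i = Random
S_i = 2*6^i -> [2, 12, 72, 432, 2592]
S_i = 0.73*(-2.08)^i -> [0.73, -1.52, 3.16, -6.57, 13.66]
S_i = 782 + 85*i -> [782, 867, 952, 1037, 1122]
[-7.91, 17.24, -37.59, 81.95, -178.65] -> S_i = -7.91*(-2.18)^i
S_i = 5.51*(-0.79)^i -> [5.51, -4.35, 3.44, -2.72, 2.15]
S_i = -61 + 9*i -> [-61, -52, -43, -34, -25]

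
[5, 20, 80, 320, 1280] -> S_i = 5*4^i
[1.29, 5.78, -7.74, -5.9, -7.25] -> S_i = Random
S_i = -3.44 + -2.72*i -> [-3.44, -6.16, -8.88, -11.6, -14.32]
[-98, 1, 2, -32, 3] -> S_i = Random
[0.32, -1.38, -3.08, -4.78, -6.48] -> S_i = 0.32 + -1.70*i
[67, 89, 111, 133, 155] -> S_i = 67 + 22*i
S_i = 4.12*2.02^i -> [4.12, 8.32, 16.81, 33.96, 68.6]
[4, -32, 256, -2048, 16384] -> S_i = 4*-8^i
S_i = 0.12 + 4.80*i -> [0.12, 4.92, 9.72, 14.52, 19.32]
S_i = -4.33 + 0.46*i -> [-4.33, -3.87, -3.41, -2.95, -2.49]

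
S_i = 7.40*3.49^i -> [7.4, 25.83, 90.13, 314.56, 1097.83]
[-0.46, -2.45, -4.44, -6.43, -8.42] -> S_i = -0.46 + -1.99*i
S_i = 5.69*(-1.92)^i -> [5.69, -10.92, 20.98, -40.27, 77.32]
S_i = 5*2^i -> [5, 10, 20, 40, 80]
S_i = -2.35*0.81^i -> [-2.35, -1.9, -1.54, -1.25, -1.01]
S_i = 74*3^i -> [74, 222, 666, 1998, 5994]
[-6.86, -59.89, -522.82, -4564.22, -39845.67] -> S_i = -6.86*8.73^i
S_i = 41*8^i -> [41, 328, 2624, 20992, 167936]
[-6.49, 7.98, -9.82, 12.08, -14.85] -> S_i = -6.49*(-1.23)^i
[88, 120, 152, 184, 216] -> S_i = 88 + 32*i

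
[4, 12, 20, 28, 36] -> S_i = 4 + 8*i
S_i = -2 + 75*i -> [-2, 73, 148, 223, 298]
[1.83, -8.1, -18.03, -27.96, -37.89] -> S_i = 1.83 + -9.93*i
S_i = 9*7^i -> [9, 63, 441, 3087, 21609]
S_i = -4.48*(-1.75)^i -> [-4.48, 7.84, -13.72, 24.01, -42.02]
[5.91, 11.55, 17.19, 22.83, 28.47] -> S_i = 5.91 + 5.64*i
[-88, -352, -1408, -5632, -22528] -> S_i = -88*4^i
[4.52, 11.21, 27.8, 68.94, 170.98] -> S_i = 4.52*2.48^i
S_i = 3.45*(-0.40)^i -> [3.45, -1.38, 0.55, -0.22, 0.09]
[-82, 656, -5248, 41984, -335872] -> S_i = -82*-8^i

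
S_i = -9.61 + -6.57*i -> [-9.61, -16.18, -22.75, -29.32, -35.89]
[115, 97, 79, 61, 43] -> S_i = 115 + -18*i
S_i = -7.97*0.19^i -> [-7.97, -1.51, -0.29, -0.05, -0.01]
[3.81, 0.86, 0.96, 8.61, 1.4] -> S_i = Random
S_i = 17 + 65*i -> [17, 82, 147, 212, 277]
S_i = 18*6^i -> [18, 108, 648, 3888, 23328]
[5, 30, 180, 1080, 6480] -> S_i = 5*6^i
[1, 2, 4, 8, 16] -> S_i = 1*2^i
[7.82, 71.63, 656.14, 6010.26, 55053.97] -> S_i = 7.82*9.16^i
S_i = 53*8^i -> [53, 424, 3392, 27136, 217088]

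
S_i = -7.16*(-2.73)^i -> [-7.16, 19.55, -53.36, 145.68, -397.71]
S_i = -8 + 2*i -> [-8, -6, -4, -2, 0]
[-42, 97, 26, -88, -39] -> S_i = Random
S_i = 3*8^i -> [3, 24, 192, 1536, 12288]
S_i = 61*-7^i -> [61, -427, 2989, -20923, 146461]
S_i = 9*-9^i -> [9, -81, 729, -6561, 59049]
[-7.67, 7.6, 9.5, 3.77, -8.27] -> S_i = Random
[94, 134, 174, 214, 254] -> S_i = 94 + 40*i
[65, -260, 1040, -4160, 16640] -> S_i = 65*-4^i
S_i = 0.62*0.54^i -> [0.62, 0.33, 0.18, 0.1, 0.05]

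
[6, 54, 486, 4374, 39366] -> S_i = 6*9^i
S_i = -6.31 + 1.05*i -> [-6.31, -5.26, -4.21, -3.16, -2.11]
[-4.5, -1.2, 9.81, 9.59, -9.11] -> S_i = Random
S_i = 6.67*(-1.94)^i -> [6.67, -12.94, 25.1, -48.7, 94.48]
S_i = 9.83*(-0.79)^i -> [9.83, -7.77, 6.13, -4.85, 3.83]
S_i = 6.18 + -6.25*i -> [6.18, -0.07, -6.32, -12.57, -18.82]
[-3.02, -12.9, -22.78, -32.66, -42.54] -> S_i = -3.02 + -9.88*i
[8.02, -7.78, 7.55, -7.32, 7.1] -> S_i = 8.02*(-0.97)^i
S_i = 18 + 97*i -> [18, 115, 212, 309, 406]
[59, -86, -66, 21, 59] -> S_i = Random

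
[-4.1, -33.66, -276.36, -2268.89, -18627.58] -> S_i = -4.10*8.21^i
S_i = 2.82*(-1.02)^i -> [2.82, -2.88, 2.93, -2.99, 3.05]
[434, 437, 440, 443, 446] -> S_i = 434 + 3*i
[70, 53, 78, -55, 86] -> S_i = Random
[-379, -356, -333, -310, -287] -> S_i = -379 + 23*i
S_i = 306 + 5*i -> [306, 311, 316, 321, 326]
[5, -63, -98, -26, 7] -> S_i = Random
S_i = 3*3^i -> [3, 9, 27, 81, 243]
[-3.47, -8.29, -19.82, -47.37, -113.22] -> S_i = -3.47*2.39^i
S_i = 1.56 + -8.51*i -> [1.56, -6.95, -15.46, -23.97, -32.48]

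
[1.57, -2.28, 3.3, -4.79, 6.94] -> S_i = 1.57*(-1.45)^i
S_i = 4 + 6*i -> [4, 10, 16, 22, 28]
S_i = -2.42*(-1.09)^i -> [-2.42, 2.64, -2.88, 3.13, -3.42]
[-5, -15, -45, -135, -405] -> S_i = -5*3^i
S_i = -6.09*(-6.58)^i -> [-6.09, 40.07, -263.68, 1734.98, -11416.18]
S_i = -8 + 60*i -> [-8, 52, 112, 172, 232]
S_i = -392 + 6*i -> [-392, -386, -380, -374, -368]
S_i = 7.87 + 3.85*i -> [7.87, 11.72, 15.57, 19.42, 23.27]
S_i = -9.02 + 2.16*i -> [-9.02, -6.86, -4.7, -2.54, -0.38]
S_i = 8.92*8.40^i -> [8.92, 74.93, 629.4, 5286.92, 44410.13]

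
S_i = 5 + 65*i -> [5, 70, 135, 200, 265]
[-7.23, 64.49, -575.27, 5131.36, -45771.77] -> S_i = -7.23*(-8.92)^i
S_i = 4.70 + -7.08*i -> [4.7, -2.38, -9.46, -16.54, -23.62]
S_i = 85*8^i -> [85, 680, 5440, 43520, 348160]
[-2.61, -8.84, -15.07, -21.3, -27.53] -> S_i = -2.61 + -6.23*i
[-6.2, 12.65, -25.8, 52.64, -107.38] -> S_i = -6.20*(-2.04)^i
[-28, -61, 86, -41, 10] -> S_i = Random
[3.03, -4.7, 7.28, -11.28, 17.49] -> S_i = 3.03*(-1.55)^i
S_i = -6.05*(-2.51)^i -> [-6.05, 15.19, -38.12, 95.67, -240.13]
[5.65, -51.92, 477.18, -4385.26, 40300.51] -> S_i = 5.65*(-9.19)^i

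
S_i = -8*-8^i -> [-8, 64, -512, 4096, -32768]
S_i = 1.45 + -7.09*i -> [1.45, -5.64, -12.73, -19.82, -26.91]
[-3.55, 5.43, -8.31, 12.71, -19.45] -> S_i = -3.55*(-1.53)^i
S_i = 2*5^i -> [2, 10, 50, 250, 1250]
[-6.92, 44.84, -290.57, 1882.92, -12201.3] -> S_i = -6.92*(-6.48)^i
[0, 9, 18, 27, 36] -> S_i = 0 + 9*i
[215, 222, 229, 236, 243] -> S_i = 215 + 7*i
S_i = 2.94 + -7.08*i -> [2.94, -4.14, -11.22, -18.3, -25.38]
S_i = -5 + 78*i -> [-5, 73, 151, 229, 307]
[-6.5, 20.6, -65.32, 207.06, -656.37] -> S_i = -6.50*(-3.17)^i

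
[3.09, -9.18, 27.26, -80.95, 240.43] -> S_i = 3.09*(-2.97)^i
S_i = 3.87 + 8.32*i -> [3.87, 12.19, 20.51, 28.83, 37.15]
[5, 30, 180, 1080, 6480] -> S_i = 5*6^i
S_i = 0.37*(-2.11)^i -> [0.37, -0.78, 1.65, -3.48, 7.33]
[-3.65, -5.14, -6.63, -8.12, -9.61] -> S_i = -3.65 + -1.49*i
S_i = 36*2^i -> [36, 72, 144, 288, 576]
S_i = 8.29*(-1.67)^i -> [8.29, -13.84, 23.12, -38.61, 64.48]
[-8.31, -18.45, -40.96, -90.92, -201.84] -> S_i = -8.31*2.22^i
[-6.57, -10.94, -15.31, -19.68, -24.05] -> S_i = -6.57 + -4.37*i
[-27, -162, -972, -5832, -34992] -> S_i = -27*6^i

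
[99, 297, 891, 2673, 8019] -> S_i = 99*3^i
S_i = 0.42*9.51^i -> [0.42, 3.99, 37.98, 361.24, 3435.35]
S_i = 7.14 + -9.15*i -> [7.14, -2.01, -11.16, -20.31, -29.46]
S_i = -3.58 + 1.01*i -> [-3.58, -2.57, -1.56, -0.55, 0.46]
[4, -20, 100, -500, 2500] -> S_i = 4*-5^i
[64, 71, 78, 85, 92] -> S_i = 64 + 7*i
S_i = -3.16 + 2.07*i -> [-3.16, -1.09, 0.98, 3.05, 5.12]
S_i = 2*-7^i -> [2, -14, 98, -686, 4802]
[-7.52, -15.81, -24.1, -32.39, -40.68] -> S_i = -7.52 + -8.29*i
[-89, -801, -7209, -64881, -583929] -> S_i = -89*9^i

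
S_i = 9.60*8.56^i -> [9.6, 82.18, 703.43, 6021.33, 51542.6]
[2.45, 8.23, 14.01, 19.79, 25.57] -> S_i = 2.45 + 5.78*i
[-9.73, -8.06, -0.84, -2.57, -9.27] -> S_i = Random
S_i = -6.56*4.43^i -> [-6.56, -29.06, -128.74, -570.32, -2526.5]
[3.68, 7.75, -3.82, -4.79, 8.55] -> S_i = Random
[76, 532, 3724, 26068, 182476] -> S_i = 76*7^i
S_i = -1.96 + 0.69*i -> [-1.96, -1.27, -0.58, 0.11, 0.8]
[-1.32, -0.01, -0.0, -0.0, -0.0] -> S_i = -1.32*0.01^i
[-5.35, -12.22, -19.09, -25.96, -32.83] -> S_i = -5.35 + -6.87*i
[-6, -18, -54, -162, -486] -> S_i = -6*3^i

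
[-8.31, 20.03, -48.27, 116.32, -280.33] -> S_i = -8.31*(-2.41)^i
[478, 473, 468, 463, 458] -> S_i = 478 + -5*i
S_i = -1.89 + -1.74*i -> [-1.89, -3.63, -5.37, -7.11, -8.85]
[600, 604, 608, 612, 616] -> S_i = 600 + 4*i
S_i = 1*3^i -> [1, 3, 9, 27, 81]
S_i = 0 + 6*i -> [0, 6, 12, 18, 24]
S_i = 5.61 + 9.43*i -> [5.61, 15.04, 24.47, 33.9, 43.33]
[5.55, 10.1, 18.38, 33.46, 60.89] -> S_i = 5.55*1.82^i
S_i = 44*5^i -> [44, 220, 1100, 5500, 27500]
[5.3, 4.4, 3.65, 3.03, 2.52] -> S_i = 5.30*0.83^i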